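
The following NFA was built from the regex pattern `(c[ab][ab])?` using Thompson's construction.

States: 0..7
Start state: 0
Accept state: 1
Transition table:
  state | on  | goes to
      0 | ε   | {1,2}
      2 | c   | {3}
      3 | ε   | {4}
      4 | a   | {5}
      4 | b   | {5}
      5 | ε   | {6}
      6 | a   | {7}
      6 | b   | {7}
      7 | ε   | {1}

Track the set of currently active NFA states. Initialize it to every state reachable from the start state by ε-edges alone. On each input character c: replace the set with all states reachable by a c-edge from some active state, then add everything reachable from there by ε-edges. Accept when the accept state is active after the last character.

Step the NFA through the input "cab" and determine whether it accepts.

start: ε-closure({0}) = {0,1,2}
'c' @ 1: {3,4}
'a' @ 2: {5,6}
'b' @ 3: {1,7}  [accepting]
end set {1,7} — state 1 in

Answer: ACCEPT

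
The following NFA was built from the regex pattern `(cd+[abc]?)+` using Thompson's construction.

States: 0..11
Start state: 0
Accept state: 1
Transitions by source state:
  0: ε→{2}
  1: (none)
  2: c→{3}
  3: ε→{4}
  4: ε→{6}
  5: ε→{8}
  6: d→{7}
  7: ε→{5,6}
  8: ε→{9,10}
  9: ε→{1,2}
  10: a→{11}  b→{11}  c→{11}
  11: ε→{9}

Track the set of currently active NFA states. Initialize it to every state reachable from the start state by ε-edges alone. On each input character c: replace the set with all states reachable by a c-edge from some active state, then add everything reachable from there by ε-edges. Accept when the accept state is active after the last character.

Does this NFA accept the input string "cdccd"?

S₀ = ε-closure({0}) = {0,2}
'c' @ 1: {3,4,6}
'd' @ 2: {1,2,5,6,7,8,9,10}  ✓accept
'c' @ 3: {1,2,3,4,6,9,11}  ✓accept
'c' @ 4: {3,4,6}
'd' @ 5: {1,2,5,6,7,8,9,10}  ✓accept
final: {1,2,5,6,7,8,9,10}; accept 1 in set

Answer: ACCEPT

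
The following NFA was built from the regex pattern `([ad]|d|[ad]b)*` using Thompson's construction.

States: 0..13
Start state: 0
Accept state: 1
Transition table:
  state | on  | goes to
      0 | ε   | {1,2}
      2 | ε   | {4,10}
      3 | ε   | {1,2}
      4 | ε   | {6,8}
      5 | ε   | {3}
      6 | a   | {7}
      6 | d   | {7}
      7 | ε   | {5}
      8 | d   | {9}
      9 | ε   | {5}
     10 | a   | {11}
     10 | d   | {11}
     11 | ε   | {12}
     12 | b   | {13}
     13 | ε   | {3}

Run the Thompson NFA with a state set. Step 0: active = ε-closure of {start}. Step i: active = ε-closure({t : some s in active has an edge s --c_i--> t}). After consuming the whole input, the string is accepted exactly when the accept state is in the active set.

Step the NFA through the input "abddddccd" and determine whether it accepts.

initial (ε-close {0}): {0,1,2,4,6,8,10}
'a' @ 1: {1,2,3,4,5,6,7,8,10,11,12}  ✓accept
'b' @ 2: {1,2,3,4,6,8,10,13}  ✓accept
'd' @ 3: {1,2,3,4,5,6,7,8,9,10,11,12}  ✓accept
'd' @ 4: {1,2,3,4,5,6,7,8,9,10,11,12}  ✓accept
'd' @ 5: {1,2,3,4,5,6,7,8,9,10,11,12}  ✓accept
'd' @ 6: {1,2,3,4,5,6,7,8,9,10,11,12}  ✓accept
'c' @ 7: {}  — dead — no transitions
rest 'cd' ignored (set empty)
after full input: {}  (accept=1 not in)

Answer: REJECT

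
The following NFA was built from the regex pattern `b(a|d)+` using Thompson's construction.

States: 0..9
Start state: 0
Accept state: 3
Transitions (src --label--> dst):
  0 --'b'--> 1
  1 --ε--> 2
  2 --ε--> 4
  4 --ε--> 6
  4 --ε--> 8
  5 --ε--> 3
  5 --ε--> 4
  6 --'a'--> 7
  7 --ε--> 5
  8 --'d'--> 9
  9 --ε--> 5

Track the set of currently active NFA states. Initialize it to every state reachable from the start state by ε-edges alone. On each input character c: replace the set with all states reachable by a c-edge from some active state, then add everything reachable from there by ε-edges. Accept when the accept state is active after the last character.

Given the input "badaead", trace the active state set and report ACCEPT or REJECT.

S₀ = ε-closure({0}) = {0}
'b' @ 1: {1,2,4,6,8}
'a' @ 2: {3,4,5,6,7,8}  (accept∈set)
'd' @ 3: {3,4,5,6,8,9}  (accept∈set)
'a' @ 4: {3,4,5,6,7,8}  (accept∈set)
'e' @ 5: {}  — no active states
rest 'ad' ignored (set empty)
final: {}; accept 3 not in set

Answer: REJECT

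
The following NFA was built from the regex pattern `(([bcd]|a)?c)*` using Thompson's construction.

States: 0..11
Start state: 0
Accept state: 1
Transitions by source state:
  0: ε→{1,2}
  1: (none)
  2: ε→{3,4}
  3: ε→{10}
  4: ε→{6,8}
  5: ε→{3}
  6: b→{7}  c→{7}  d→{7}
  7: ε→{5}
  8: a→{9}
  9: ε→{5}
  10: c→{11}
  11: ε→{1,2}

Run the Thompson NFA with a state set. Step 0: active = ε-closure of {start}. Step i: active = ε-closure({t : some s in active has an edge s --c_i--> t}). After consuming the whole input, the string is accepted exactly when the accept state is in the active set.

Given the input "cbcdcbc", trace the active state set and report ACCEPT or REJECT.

Answer: ACCEPT

Trace:
S₀ = ε-closure({0}) = {0,1,2,3,4,6,8,10}
'c' @ 1: {1,2,3,4,5,6,7,8,10,11}  [accepting]
'b' @ 2: {3,5,7,10}
'c' @ 3: {1,2,3,4,6,8,10,11}  [accepting]
'd' @ 4: {3,5,7,10}
'c' @ 5: {1,2,3,4,6,8,10,11}  [accepting]
'b' @ 6: {3,5,7,10}
'c' @ 7: {1,2,3,4,6,8,10,11}  [accepting]
after full input: {1,2,3,4,6,8,10,11}  (accept=1 in)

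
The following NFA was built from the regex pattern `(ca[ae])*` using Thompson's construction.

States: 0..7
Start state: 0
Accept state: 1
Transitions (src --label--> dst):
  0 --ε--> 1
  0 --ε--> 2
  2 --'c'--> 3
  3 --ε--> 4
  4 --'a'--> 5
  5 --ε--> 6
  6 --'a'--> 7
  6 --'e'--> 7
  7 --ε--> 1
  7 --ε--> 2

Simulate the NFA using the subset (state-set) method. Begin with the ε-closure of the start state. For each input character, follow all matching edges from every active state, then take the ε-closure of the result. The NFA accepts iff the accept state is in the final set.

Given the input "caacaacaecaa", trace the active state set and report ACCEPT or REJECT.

initial (ε-close {0}): {0,1,2}
'c' @ 1: {3,4}
'a' @ 2: {5,6}
'a' @ 3: {1,2,7}  ✓accept
'c' @ 4: {3,4}
'a' @ 5: {5,6}
'a' @ 6: {1,2,7}  ✓accept
'c' @ 7: {3,4}
'a' @ 8: {5,6}
'e' @ 9: {1,2,7}  ✓accept
'c' @ 10: {3,4}
'a' @ 11: {5,6}
'a' @ 12: {1,2,7}  ✓accept
end set {1,2,7} — state 1 in

Answer: ACCEPT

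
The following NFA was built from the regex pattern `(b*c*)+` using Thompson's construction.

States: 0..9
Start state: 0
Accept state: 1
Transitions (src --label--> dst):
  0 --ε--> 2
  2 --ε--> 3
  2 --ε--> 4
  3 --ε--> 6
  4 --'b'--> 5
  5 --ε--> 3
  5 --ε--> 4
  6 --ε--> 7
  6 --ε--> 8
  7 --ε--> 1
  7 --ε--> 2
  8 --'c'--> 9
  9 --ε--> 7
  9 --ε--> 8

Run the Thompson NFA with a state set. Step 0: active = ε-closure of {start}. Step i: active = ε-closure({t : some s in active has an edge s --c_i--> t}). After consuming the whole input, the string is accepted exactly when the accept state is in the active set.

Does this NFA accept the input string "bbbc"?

start: ε-closure({0}) = {0,1,2,3,4,6,7,8}
'b' @ 1: {1,2,3,4,5,6,7,8}  ✓accept
'b' @ 2: {1,2,3,4,5,6,7,8}  ✓accept
'b' @ 3: {1,2,3,4,5,6,7,8}  ✓accept
'c' @ 4: {1,2,3,4,6,7,8,9}  ✓accept
end set {1,2,3,4,6,7,8,9} — state 1 in

Answer: ACCEPT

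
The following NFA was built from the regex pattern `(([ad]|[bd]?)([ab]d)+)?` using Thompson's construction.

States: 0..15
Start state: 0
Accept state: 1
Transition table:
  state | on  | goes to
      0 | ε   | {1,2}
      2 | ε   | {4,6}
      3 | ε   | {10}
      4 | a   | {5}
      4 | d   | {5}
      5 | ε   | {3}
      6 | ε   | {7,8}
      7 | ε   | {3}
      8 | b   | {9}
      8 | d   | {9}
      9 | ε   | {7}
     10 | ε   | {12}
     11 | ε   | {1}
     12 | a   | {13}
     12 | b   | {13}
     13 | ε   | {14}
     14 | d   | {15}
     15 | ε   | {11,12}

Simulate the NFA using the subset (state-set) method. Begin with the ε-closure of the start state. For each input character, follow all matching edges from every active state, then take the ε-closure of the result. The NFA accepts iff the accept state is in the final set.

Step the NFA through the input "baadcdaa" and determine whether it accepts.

start: ε-closure({0}) = {0,1,2,3,4,6,7,8,10,12}
'b' @ 1: {3,7,9,10,12,13,14}
'a' @ 2: {13,14}
'a' @ 3: {}  — dead — no transitions
rest 'dcdaa' ignored (set empty)
end set {} — state 1 not in

Answer: REJECT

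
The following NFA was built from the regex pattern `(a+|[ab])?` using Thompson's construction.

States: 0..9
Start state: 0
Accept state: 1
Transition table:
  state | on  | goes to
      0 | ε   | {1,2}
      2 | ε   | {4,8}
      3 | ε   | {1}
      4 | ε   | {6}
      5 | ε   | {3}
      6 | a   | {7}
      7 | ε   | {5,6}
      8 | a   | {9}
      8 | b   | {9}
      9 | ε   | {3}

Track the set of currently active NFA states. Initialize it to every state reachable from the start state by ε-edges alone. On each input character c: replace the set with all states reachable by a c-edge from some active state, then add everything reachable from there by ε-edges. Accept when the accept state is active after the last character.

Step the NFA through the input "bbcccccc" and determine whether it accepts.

S₀ = ε-closure({0}) = {0,1,2,4,6,8}
'b' @ 1: {1,3,9}  (accept∈set)
'b' @ 2: {}  — dead — no transitions
rest 'cccccc' ignored (set empty)
end set {} — state 1 not in

Answer: REJECT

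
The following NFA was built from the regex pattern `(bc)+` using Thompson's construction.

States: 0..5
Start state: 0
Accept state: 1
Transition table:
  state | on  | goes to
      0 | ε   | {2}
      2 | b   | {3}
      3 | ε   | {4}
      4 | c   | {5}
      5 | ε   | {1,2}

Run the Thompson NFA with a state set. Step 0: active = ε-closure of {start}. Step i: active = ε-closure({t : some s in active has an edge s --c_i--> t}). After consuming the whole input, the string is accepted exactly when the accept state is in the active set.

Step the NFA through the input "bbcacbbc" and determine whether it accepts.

Answer: REJECT

Trace:
initial (ε-close {0}): {0,2}
'b' @ 1: {3,4}
'b' @ 2: {}  — state set empty
rest 'cacbbc' ignored (set empty)
final: {}; accept 1 not in set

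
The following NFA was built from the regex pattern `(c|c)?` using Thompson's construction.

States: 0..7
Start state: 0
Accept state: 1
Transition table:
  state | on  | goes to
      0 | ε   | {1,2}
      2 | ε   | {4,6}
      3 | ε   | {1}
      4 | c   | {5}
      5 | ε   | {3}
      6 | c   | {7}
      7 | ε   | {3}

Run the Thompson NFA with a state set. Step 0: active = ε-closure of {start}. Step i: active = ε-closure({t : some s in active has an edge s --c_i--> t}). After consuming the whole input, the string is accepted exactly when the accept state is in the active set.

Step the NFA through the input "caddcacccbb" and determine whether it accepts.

Answer: REJECT

Derivation:
initial (ε-close {0}): {0,1,2,4,6}
'c' @ 1: {1,3,5,7}  [accepting]
'a' @ 2: {}  — no active states
rest 'ddcacccbb' ignored (set empty)
after full input: {}  (accept=1 not in)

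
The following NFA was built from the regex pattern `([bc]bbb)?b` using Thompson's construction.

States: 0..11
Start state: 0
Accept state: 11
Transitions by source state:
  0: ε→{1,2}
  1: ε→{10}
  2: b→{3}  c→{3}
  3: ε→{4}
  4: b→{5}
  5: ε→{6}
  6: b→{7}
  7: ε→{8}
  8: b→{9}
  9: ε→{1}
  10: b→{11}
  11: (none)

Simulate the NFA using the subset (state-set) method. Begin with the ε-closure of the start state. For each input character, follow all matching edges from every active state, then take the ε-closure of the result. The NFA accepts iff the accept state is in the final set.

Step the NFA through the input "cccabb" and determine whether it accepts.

Answer: REJECT

Derivation:
start: ε-closure({0}) = {0,1,2,10}
'c' @ 1: {3,4}
'c' @ 2: {}  — dead — no transitions
rest 'cabb' ignored (set empty)
end set {} — state 11 not in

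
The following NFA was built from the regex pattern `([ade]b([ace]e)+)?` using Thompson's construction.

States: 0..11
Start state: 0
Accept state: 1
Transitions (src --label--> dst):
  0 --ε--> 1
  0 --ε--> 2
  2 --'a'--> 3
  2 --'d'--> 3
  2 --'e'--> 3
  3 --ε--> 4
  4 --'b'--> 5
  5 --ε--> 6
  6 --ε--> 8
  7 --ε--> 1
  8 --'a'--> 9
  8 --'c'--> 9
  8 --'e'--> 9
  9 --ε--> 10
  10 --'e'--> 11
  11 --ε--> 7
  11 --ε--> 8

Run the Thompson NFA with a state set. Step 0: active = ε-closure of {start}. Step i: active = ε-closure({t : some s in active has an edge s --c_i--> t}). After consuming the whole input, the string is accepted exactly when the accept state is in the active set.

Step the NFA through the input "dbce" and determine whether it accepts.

initial (ε-close {0}): {0,1,2}
'd' @ 1: {3,4}
'b' @ 2: {5,6,8}
'c' @ 3: {9,10}
'e' @ 4: {1,7,8,11}  ✓accept
end set {1,7,8,11} — state 1 in

Answer: ACCEPT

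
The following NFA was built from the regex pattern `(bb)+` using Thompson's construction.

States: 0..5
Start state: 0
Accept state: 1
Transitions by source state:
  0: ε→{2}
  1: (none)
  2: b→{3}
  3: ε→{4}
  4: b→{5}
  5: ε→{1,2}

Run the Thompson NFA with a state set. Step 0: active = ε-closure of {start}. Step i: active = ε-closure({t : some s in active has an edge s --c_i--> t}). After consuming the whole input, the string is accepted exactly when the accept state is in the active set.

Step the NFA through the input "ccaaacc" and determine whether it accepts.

Answer: REJECT

Trace:
S₀ = ε-closure({0}) = {0,2}
'c' @ 1: {}  — dead — no transitions
rest 'caaacc' ignored (set empty)
end set {} — state 1 not in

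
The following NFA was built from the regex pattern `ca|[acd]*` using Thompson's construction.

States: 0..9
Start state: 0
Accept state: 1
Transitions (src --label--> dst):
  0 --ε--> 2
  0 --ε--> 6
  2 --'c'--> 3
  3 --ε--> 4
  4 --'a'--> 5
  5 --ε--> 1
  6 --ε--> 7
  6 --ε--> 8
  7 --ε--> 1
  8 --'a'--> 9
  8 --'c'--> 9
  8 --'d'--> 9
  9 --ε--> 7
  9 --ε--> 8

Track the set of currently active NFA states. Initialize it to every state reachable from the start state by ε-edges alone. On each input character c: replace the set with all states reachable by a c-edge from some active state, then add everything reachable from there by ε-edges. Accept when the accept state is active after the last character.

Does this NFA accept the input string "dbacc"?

start: ε-closure({0}) = {0,1,2,6,7,8}
'd' @ 1: {1,7,8,9}  (accept∈set)
'b' @ 2: {}  — dead — no transitions
rest 'acc' ignored (set empty)
after full input: {}  (accept=1 not in)

Answer: REJECT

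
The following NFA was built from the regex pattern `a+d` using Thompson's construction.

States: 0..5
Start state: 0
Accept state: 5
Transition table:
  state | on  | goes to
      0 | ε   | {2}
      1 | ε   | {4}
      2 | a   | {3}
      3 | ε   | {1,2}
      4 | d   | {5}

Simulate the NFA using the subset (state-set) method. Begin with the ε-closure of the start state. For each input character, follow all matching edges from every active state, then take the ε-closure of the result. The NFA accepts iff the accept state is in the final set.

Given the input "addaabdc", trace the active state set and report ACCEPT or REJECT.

start: ε-closure({0}) = {0,2}
'a' @ 1: {1,2,3,4}
'd' @ 2: {5}  [accepting]
'd' @ 3: {}  — dead — no transitions
rest 'aabdc' ignored (set empty)
final: {}; accept 5 not in set

Answer: REJECT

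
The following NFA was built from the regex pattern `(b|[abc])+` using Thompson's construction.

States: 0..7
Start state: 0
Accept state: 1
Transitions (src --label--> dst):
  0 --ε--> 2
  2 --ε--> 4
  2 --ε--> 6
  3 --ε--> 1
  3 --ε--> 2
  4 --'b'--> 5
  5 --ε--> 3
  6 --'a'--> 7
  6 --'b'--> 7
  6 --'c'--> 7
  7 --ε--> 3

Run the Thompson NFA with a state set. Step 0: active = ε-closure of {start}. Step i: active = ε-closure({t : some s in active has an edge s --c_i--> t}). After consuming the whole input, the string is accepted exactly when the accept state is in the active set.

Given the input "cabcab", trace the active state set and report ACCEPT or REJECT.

initial (ε-close {0}): {0,2,4,6}
'c' @ 1: {1,2,3,4,6,7}  (accept∈set)
'a' @ 2: {1,2,3,4,6,7}  (accept∈set)
'b' @ 3: {1,2,3,4,5,6,7}  (accept∈set)
'c' @ 4: {1,2,3,4,6,7}  (accept∈set)
'a' @ 5: {1,2,3,4,6,7}  (accept∈set)
'b' @ 6: {1,2,3,4,5,6,7}  (accept∈set)
end set {1,2,3,4,5,6,7} — state 1 in

Answer: ACCEPT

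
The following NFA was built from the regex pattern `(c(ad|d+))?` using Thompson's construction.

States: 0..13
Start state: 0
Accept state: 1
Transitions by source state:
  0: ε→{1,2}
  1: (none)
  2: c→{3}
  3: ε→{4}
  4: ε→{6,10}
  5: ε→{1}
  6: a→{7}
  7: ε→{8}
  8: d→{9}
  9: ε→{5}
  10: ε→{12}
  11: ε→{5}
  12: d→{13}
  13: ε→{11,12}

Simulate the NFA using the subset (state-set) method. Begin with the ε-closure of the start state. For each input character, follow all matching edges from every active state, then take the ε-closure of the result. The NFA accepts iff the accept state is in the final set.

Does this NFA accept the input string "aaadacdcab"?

S₀ = ε-closure({0}) = {0,1,2}
'a' @ 1: {}  — state set empty
rest 'aadacdcab' ignored (set empty)
end set {} — state 1 not in

Answer: REJECT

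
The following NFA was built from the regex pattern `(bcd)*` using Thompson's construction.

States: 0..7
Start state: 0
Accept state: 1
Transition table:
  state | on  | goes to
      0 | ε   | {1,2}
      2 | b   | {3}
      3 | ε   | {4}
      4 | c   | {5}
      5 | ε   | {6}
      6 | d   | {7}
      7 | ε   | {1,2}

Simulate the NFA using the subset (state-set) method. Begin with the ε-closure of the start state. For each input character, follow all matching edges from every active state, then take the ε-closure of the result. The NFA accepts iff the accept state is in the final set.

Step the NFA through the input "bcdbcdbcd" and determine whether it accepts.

Answer: ACCEPT

Steps:
start: ε-closure({0}) = {0,1,2}
'b' @ 1: {3,4}
'c' @ 2: {5,6}
'd' @ 3: {1,2,7}  [accepting]
'b' @ 4: {3,4}
'c' @ 5: {5,6}
'd' @ 6: {1,2,7}  [accepting]
'b' @ 7: {3,4}
'c' @ 8: {5,6}
'd' @ 9: {1,2,7}  [accepting]
final: {1,2,7}; accept 1 in set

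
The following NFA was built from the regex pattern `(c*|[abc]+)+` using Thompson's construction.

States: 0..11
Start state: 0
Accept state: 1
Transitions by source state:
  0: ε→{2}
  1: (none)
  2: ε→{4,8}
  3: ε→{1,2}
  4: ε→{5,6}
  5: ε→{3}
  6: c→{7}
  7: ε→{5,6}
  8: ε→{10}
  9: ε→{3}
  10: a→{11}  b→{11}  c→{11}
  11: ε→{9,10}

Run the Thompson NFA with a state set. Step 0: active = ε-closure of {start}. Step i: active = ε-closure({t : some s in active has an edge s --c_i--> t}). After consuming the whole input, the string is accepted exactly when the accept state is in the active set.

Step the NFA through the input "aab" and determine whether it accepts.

S₀ = ε-closure({0}) = {0,1,2,3,4,5,6,8,10}
'a' @ 1: {1,2,3,4,5,6,8,9,10,11}  (accept∈set)
'a' @ 2: {1,2,3,4,5,6,8,9,10,11}  (accept∈set)
'b' @ 3: {1,2,3,4,5,6,8,9,10,11}  (accept∈set)
after full input: {1,2,3,4,5,6,8,9,10,11}  (accept=1 in)

Answer: ACCEPT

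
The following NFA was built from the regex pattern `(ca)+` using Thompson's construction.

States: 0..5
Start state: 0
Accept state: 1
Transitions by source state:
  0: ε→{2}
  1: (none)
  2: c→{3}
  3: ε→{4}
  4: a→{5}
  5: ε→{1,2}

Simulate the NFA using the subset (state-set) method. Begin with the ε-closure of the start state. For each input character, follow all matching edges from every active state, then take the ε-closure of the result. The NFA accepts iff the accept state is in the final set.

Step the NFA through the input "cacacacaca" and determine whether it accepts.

initial (ε-close {0}): {0,2}
'c' @ 1: {3,4}
'a' @ 2: {1,2,5}  [accepting]
'c' @ 3: {3,4}
'a' @ 4: {1,2,5}  [accepting]
'c' @ 5: {3,4}
'a' @ 6: {1,2,5}  [accepting]
'c' @ 7: {3,4}
'a' @ 8: {1,2,5}  [accepting]
'c' @ 9: {3,4}
'a' @ 10: {1,2,5}  [accepting]
after full input: {1,2,5}  (accept=1 in)

Answer: ACCEPT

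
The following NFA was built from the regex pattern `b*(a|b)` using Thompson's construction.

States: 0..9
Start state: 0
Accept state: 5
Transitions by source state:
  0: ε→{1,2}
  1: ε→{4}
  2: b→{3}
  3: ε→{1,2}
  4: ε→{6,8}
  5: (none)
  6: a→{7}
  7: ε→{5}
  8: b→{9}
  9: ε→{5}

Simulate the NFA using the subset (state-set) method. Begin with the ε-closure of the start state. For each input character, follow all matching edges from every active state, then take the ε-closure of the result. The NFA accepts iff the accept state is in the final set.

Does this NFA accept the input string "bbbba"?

Answer: ACCEPT

Steps:
start: ε-closure({0}) = {0,1,2,4,6,8}
'b' @ 1: {1,2,3,4,5,6,8,9}  [accepting]
'b' @ 2: {1,2,3,4,5,6,8,9}  [accepting]
'b' @ 3: {1,2,3,4,5,6,8,9}  [accepting]
'b' @ 4: {1,2,3,4,5,6,8,9}  [accepting]
'a' @ 5: {5,7}  [accepting]
after full input: {5,7}  (accept=5 in)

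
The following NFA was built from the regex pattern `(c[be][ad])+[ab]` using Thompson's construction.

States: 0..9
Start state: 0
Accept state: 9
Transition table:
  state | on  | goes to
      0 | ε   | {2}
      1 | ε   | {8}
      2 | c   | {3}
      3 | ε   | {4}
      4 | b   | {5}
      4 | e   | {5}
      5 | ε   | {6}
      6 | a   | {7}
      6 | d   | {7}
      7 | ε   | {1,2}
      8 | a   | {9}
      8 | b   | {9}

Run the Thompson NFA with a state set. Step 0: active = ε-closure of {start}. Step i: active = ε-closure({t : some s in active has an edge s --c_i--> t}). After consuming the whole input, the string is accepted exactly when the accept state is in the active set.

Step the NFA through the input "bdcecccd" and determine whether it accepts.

S₀ = ε-closure({0}) = {0,2}
'b' @ 1: {}  — state set empty
rest 'dcecccd' ignored (set empty)
after full input: {}  (accept=9 not in)

Answer: REJECT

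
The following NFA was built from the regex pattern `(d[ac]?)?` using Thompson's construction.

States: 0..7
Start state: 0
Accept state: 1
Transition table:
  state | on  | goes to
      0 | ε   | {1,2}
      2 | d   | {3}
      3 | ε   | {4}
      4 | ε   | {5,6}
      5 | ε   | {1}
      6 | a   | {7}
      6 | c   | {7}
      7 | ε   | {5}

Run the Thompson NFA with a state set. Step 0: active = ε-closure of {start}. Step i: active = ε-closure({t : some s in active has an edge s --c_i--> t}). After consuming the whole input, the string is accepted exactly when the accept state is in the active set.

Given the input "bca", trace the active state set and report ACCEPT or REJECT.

Answer: REJECT

Steps:
start: ε-closure({0}) = {0,1,2}
'b' @ 1: {}  — dead — no transitions
rest 'ca' ignored (set empty)
final: {}; accept 1 not in set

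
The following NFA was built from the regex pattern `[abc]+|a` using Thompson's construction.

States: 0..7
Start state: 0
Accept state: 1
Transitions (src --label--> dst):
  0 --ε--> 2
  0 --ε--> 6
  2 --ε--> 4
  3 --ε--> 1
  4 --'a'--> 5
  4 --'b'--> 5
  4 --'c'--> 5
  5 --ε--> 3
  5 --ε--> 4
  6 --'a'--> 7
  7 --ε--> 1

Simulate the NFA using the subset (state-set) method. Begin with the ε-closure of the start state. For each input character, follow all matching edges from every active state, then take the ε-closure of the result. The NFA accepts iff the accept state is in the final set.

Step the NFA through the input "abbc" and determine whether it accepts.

Answer: ACCEPT

Trace:
start: ε-closure({0}) = {0,2,4,6}
'a' @ 1: {1,3,4,5,7}  (accept∈set)
'b' @ 2: {1,3,4,5}  (accept∈set)
'b' @ 3: {1,3,4,5}  (accept∈set)
'c' @ 4: {1,3,4,5}  (accept∈set)
after full input: {1,3,4,5}  (accept=1 in)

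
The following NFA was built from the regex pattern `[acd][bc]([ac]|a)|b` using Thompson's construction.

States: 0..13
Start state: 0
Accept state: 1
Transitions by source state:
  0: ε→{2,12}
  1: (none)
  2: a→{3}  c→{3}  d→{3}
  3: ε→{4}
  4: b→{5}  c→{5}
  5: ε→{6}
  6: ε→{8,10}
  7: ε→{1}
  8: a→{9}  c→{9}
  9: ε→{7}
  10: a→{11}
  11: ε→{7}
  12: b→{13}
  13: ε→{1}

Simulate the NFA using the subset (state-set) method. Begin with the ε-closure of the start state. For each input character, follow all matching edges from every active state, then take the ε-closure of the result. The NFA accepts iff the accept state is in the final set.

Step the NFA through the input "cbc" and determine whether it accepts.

Answer: ACCEPT

Derivation:
initial (ε-close {0}): {0,2,12}
'c' @ 1: {3,4}
'b' @ 2: {5,6,8,10}
'c' @ 3: {1,7,9}  ✓accept
after full input: {1,7,9}  (accept=1 in)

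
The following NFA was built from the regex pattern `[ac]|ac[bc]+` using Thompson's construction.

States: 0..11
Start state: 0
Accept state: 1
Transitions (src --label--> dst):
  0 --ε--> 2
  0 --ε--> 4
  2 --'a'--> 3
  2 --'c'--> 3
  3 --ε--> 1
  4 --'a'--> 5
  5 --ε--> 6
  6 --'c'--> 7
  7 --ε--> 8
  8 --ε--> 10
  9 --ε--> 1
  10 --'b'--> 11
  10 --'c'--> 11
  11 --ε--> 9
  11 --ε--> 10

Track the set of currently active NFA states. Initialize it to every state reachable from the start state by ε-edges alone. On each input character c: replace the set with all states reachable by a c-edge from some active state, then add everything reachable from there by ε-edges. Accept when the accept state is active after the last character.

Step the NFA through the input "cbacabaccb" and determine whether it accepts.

Answer: REJECT

Derivation:
S₀ = ε-closure({0}) = {0,2,4}
'c' @ 1: {1,3}  (accept∈set)
'b' @ 2: {}  — no active states
rest 'acabaccb' ignored (set empty)
final: {}; accept 1 not in set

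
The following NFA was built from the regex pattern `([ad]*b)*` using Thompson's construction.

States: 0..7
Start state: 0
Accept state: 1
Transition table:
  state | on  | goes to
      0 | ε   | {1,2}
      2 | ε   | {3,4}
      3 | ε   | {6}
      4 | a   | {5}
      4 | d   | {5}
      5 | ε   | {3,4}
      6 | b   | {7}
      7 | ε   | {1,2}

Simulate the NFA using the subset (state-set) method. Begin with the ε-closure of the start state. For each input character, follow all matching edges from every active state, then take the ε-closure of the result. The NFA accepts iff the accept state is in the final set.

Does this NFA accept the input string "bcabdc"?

start: ε-closure({0}) = {0,1,2,3,4,6}
'b' @ 1: {1,2,3,4,6,7}  (accept∈set)
'c' @ 2: {}  — dead — no transitions
rest 'abdc' ignored (set empty)
after full input: {}  (accept=1 not in)

Answer: REJECT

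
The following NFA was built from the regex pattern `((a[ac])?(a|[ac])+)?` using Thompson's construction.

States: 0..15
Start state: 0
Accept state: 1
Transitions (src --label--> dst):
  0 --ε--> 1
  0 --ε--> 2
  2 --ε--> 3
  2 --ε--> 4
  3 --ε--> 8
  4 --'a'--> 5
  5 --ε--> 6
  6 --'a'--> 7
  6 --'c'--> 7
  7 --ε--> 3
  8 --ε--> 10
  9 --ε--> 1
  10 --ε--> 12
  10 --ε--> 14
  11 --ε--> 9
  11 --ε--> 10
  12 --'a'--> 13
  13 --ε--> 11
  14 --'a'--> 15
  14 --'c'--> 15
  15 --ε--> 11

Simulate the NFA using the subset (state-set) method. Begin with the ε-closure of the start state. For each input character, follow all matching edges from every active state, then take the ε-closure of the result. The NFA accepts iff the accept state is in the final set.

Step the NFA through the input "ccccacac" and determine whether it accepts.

Answer: ACCEPT

Derivation:
initial (ε-close {0}): {0,1,2,3,4,8,10,12,14}
'c' @ 1: {1,9,10,11,12,14,15}  ✓accept
'c' @ 2: {1,9,10,11,12,14,15}  ✓accept
'c' @ 3: {1,9,10,11,12,14,15}  ✓accept
'c' @ 4: {1,9,10,11,12,14,15}  ✓accept
'a' @ 5: {1,9,10,11,12,13,14,15}  ✓accept
'c' @ 6: {1,9,10,11,12,14,15}  ✓accept
'a' @ 7: {1,9,10,11,12,13,14,15}  ✓accept
'c' @ 8: {1,9,10,11,12,14,15}  ✓accept
end set {1,9,10,11,12,14,15} — state 1 in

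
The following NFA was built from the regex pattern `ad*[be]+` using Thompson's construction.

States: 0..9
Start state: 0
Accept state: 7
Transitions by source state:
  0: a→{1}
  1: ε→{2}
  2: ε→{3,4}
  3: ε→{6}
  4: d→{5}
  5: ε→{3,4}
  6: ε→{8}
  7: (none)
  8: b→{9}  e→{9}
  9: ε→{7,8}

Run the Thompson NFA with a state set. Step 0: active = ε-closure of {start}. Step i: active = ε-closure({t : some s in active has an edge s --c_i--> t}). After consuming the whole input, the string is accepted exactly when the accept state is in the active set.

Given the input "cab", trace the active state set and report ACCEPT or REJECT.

S₀ = ε-closure({0}) = {0}
'c' @ 1: {}  — no active states
rest 'ab' ignored (set empty)
after full input: {}  (accept=7 not in)

Answer: REJECT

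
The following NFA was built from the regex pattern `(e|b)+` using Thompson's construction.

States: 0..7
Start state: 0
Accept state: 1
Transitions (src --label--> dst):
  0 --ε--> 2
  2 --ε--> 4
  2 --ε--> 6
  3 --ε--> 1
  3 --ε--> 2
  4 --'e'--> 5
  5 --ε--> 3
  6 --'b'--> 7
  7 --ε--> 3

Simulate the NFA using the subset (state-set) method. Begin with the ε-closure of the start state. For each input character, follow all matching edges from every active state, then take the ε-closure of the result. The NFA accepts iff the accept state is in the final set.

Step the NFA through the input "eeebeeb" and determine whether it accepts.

S₀ = ε-closure({0}) = {0,2,4,6}
'e' @ 1: {1,2,3,4,5,6}  (accept∈set)
'e' @ 2: {1,2,3,4,5,6}  (accept∈set)
'e' @ 3: {1,2,3,4,5,6}  (accept∈set)
'b' @ 4: {1,2,3,4,6,7}  (accept∈set)
'e' @ 5: {1,2,3,4,5,6}  (accept∈set)
'e' @ 6: {1,2,3,4,5,6}  (accept∈set)
'b' @ 7: {1,2,3,4,6,7}  (accept∈set)
end set {1,2,3,4,6,7} — state 1 in

Answer: ACCEPT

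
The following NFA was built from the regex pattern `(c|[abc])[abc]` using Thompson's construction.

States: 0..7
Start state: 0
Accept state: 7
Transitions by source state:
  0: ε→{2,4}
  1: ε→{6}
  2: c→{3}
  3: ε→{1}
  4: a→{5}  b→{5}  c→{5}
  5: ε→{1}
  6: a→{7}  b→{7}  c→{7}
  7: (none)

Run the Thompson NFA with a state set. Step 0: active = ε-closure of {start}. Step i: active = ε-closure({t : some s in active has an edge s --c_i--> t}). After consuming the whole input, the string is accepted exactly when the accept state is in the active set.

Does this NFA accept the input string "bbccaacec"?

Answer: REJECT

Trace:
start: ε-closure({0}) = {0,2,4}
'b' @ 1: {1,5,6}
'b' @ 2: {7}  ✓accept
'c' @ 3: {}  — state set empty
rest 'caacec' ignored (set empty)
after full input: {}  (accept=7 not in)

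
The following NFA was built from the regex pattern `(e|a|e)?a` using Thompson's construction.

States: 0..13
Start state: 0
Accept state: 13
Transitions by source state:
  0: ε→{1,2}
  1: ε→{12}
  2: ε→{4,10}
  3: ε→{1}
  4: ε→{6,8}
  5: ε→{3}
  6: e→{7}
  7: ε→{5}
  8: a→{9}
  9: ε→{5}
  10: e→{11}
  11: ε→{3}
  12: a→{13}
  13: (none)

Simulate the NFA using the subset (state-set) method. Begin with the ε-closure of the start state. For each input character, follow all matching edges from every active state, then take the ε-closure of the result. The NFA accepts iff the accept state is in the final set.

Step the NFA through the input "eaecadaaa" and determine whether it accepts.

S₀ = ε-closure({0}) = {0,1,2,4,6,8,10,12}
'e' @ 1: {1,3,5,7,11,12}
'a' @ 2: {13}  [accepting]
'e' @ 3: {}  — no active states
rest 'cadaaa' ignored (set empty)
end set {} — state 13 not in

Answer: REJECT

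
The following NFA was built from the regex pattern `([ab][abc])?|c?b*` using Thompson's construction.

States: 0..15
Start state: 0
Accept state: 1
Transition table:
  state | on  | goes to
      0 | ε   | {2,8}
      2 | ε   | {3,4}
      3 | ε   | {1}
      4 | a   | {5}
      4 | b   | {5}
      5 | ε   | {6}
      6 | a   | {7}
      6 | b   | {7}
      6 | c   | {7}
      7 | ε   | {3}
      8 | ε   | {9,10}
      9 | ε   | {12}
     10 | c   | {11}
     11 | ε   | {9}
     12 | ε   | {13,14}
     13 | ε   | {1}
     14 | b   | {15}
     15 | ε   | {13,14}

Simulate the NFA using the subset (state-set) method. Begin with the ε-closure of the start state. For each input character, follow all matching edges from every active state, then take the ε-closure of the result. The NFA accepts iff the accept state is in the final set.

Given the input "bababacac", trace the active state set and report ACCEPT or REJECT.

S₀ = ε-closure({0}) = {0,1,2,3,4,8,9,10,12,13,14}
'b' @ 1: {1,5,6,13,14,15}  [accepting]
'a' @ 2: {1,3,7}  [accepting]
'b' @ 3: {}  — state set empty
rest 'abacac' ignored (set empty)
after full input: {}  (accept=1 not in)

Answer: REJECT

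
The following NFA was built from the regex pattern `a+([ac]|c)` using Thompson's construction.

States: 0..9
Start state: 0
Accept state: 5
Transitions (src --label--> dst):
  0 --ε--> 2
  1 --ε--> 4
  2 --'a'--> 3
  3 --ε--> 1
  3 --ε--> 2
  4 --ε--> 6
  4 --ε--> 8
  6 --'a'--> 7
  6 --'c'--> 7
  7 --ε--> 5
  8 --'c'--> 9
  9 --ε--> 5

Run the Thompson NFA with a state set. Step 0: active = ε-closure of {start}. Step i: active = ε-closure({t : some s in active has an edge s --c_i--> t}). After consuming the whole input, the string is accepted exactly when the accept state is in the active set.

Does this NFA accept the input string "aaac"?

Answer: ACCEPT

Steps:
S₀ = ε-closure({0}) = {0,2}
'a' @ 1: {1,2,3,4,6,8}
'a' @ 2: {1,2,3,4,5,6,7,8}  (accept∈set)
'a' @ 3: {1,2,3,4,5,6,7,8}  (accept∈set)
'c' @ 4: {5,7,9}  (accept∈set)
after full input: {5,7,9}  (accept=5 in)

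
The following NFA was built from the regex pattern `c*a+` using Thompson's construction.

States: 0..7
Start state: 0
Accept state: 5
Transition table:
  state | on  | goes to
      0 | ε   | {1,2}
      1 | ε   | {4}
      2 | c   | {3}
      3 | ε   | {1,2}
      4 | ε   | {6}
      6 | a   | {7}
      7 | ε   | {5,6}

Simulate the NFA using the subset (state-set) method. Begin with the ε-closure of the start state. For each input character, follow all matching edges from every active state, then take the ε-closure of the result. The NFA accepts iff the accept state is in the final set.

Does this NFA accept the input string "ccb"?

S₀ = ε-closure({0}) = {0,1,2,4,6}
'c' @ 1: {1,2,3,4,6}
'c' @ 2: {1,2,3,4,6}
'b' @ 3: {}  — no active states
after full input: {}  (accept=5 not in)

Answer: REJECT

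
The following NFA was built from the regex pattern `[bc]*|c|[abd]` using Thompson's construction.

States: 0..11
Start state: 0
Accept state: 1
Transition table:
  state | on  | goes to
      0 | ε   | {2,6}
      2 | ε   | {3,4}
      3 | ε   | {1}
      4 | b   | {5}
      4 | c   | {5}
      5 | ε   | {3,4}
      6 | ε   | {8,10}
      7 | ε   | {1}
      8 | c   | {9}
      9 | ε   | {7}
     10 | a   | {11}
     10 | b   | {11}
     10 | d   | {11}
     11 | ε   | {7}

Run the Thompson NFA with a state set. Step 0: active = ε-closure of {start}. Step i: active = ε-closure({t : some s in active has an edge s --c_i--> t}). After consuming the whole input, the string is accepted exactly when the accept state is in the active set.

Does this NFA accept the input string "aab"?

Answer: REJECT

Steps:
initial (ε-close {0}): {0,1,2,3,4,6,8,10}
'a' @ 1: {1,7,11}  [accepting]
'a' @ 2: {}  — state set empty
rest 'b' ignored (set empty)
after full input: {}  (accept=1 not in)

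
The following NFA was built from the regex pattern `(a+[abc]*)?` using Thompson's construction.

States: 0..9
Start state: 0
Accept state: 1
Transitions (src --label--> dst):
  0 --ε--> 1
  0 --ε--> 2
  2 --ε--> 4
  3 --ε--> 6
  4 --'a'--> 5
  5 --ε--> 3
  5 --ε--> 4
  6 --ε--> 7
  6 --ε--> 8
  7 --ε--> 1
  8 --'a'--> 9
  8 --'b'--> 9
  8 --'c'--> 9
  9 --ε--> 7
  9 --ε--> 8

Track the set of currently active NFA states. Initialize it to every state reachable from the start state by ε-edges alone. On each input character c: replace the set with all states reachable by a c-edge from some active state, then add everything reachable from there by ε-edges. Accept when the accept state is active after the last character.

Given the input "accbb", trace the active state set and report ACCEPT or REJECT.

Answer: ACCEPT

Steps:
initial (ε-close {0}): {0,1,2,4}
'a' @ 1: {1,3,4,5,6,7,8}  (accept∈set)
'c' @ 2: {1,7,8,9}  (accept∈set)
'c' @ 3: {1,7,8,9}  (accept∈set)
'b' @ 4: {1,7,8,9}  (accept∈set)
'b' @ 5: {1,7,8,9}  (accept∈set)
end set {1,7,8,9} — state 1 in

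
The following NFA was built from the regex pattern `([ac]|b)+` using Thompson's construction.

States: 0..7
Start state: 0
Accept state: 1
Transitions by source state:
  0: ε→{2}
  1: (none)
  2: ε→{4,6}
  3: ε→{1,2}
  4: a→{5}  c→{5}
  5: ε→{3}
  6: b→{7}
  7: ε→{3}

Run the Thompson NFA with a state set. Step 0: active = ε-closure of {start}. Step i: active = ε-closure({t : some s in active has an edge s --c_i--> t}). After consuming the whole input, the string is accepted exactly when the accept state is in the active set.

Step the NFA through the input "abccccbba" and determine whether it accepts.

Answer: ACCEPT

Derivation:
start: ε-closure({0}) = {0,2,4,6}
'a' @ 1: {1,2,3,4,5,6}  (accept∈set)
'b' @ 2: {1,2,3,4,6,7}  (accept∈set)
'c' @ 3: {1,2,3,4,5,6}  (accept∈set)
'c' @ 4: {1,2,3,4,5,6}  (accept∈set)
'c' @ 5: {1,2,3,4,5,6}  (accept∈set)
'c' @ 6: {1,2,3,4,5,6}  (accept∈set)
'b' @ 7: {1,2,3,4,6,7}  (accept∈set)
'b' @ 8: {1,2,3,4,6,7}  (accept∈set)
'a' @ 9: {1,2,3,4,5,6}  (accept∈set)
end set {1,2,3,4,5,6} — state 1 in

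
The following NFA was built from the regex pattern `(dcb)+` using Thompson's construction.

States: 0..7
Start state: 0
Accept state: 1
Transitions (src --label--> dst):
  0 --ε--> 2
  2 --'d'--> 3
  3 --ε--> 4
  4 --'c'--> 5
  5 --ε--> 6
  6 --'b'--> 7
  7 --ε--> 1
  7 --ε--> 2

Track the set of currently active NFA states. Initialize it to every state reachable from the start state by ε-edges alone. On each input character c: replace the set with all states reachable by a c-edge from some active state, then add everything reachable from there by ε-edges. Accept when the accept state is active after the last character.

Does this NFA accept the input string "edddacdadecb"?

Answer: REJECT

Trace:
S₀ = ε-closure({0}) = {0,2}
'e' @ 1: {}  — dead — no transitions
rest 'dddacdadecb' ignored (set empty)
after full input: {}  (accept=1 not in)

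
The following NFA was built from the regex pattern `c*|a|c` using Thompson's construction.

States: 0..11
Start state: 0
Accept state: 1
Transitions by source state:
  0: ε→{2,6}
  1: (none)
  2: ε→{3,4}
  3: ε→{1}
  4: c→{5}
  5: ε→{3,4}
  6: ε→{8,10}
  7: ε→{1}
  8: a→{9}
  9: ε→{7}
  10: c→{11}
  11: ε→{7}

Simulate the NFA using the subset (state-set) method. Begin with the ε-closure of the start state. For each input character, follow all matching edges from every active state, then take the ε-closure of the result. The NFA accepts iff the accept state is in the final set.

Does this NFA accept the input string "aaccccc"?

Answer: REJECT

Steps:
initial (ε-close {0}): {0,1,2,3,4,6,8,10}
'a' @ 1: {1,7,9}  [accepting]
'a' @ 2: {}  — no active states
rest 'ccccc' ignored (set empty)
final: {}; accept 1 not in set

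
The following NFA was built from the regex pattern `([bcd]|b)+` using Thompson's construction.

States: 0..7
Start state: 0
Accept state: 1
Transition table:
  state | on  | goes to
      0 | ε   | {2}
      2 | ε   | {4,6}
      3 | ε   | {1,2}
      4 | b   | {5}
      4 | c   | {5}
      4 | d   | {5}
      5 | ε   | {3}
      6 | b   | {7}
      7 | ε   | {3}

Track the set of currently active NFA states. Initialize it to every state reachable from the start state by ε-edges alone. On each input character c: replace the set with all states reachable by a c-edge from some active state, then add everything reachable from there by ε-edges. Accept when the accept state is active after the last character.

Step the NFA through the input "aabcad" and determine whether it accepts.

start: ε-closure({0}) = {0,2,4,6}
'a' @ 1: {}  — state set empty
rest 'abcad' ignored (set empty)
after full input: {}  (accept=1 not in)

Answer: REJECT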